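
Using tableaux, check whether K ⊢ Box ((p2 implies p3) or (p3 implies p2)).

Tableau for the negation not Box ((p2 implies p3) or (p3 implies p2)):
1. not Box ((p2 implies p3) or (p3 implies p2)), 0
2. not ((p2 implies p3) or (p3 implies p2)), 1   [neg-Box-rule on 1: fresh world 1, 0R1]
3. not (p2 implies p3), 1   [neg-or-rule on 2]
4. not (p3 implies p2), 1   [neg-or-rule on 2]
5. p2, 1   [neg-implies-rule on 3]
6. not p3, 1   [neg-implies-rule on 3]
7. p3, 1   [neg-implies-rule on 4]
8. not p2, 1   [neg-implies-rule on 4]
Accessibility: 0R1
Branch closes: p3 and not p3 both at 1.
Every branch of the negation's tableau closes; the branch above is one of them.

Yes, valid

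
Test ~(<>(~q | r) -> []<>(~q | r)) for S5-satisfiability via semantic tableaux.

1. ~(<>(~q | r) -> []<>(~q | r)), 0
2. <>(~q | r), 0   [~->-rule on 1]
3. ~[]<>(~q | r), 0   [~->-rule on 1]
4. ~q | r, 1   [<>-rule on 2: fresh world 1, 0R1]
5. r, 1   [|-rule on 4 (branches; this branch)]
6. ~<>(~q | r), 2   [~[]-rule on 3: fresh world 2, 0R2]
7. ~(~q | r), 0   [~<>-rule on 6 via 2R0]
8. q, 0   [~|-rule on 7]
9. ~r, 0   [~|-rule on 7]
10. ~(~q | r), 1   [~<>-rule on 6 via 2R1]
11. q, 1   [~|-rule on 10]
12. ~r, 1   [~|-rule on 10]
Accessibility: 0R0, 0R1, 0R2, 1R0, 1R1, 1R2, 2R0, 2R1, 2R2
Branch closes: r and ~r both at 1.
All branches of the tableau close; one closing branch shown above.

Unsatisfiable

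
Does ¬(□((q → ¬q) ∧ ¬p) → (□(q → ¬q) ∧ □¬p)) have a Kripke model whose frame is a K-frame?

No, unsatisfiable

1. ¬(□((q → ¬q) ∧ ¬p) → (□(q → ¬q) ∧ □¬p)), 0
2. □((q → ¬q) ∧ ¬p), 0
3. ¬(□(q → ¬q) ∧ □¬p), 0
4. ¬□(q → ¬q), 0
5. ¬(q → ¬q), 1
6. q, 1
7. (q → ¬q) ∧ ¬p, 1
8. q → ¬q, 1
9. ¬p, 1
10. ¬q, 1
Accessibility: 0R1
Branch closes: q and ¬q both at 1.
(One branch shown.) All branches close.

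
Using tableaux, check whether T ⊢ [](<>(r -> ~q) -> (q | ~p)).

Tableau for the negation ~[](<>(r -> ~q) -> (q | ~p)):
1. ~[](<>(r -> ~q) -> (q | ~p)), 0
2. ~(<>(r -> ~q) -> (q | ~p)), 1
3. <>(r -> ~q), 1
4. ~(q | ~p), 1
5. ~q, 1
6. p, 1
7. r -> ~q, 2
8. ~q, 2
Accessibility: 0R0, 0R1, 1R1, 1R2, 2R2
The negation has an open branch (countermodel exists).

Not valid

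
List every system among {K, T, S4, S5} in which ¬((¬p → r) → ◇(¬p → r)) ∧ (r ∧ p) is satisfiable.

T-tableau for the formula:
1. ¬((¬p → r) → ◇(¬p → r)) ∧ (r ∧ p), 0
2. ¬((¬p → r) → ◇(¬p → r)), 0   [∧-rule on 1]
3. r ∧ p, 0   [∧-rule on 1]
4. ¬p → r, 0   [¬→-rule on 2]
5. ¬◇(¬p → r), 0   [¬→-rule on 2]
6. r, 0   [∧-rule on 3]
7. p, 0   [∧-rule on 3]
8. ¬(¬p → r), 0   [¬◇-rule on 5 via 0R0]
9. ¬p, 0   [¬→-rule on 8]
10. ¬r, 0   [¬→-rule on 8]
Accessibility: 0R0
Branch closes: p and ¬p both at 0.
Every branch closes (one shown): unsatisfiable in T, hence also in S4, S5 (every S4/S5-frame is a T-frame).
K-tableau for the formula:
1. ¬((¬p → r) → ◇(¬p → r)) ∧ (r ∧ p), 0
2. ¬((¬p → r) → ◇(¬p → r)), 0   [∧-rule on 1]
3. r ∧ p, 0   [∧-rule on 1]
4. ¬p → r, 0   [¬→-rule on 2]
5. ¬◇(¬p → r), 0   [¬→-rule on 2]
6. r, 0   [∧-rule on 3]
7. p, 0   [∧-rule on 3]
Complete open branch: satisfiable in K.

K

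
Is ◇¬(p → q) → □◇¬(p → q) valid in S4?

Tableau for the negation ¬(◇¬(p → q) → □◇¬(p → q)):
1. ¬(◇¬(p → q) → □◇¬(p → q)), w0
2. ◇¬(p → q), w0
3. ¬□◇¬(p → q), w0
4. ¬(p → q), w1
5. p, w1
6. ¬q, w1
7. ¬◇¬(p → q), w2
8. p → q, w2
9. q, w2
Accessibility: w0Rw0, w0Rw1, w0Rw2, w1Rw1, w2Rw2
The negation has an open branch (countermodel exists).

Invalid (countermodel exists)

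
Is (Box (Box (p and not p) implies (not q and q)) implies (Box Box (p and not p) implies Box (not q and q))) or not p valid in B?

Tableau for the negation not ((Box (Box (p and not p) implies (not q and q)) implies (Box Box (p and not p) implies Box (not q and q))) or not p):
1. not ((Box (Box (p and not p) implies (not q and q)) implies (Box Box (p and not p) implies Box (not q and q))) or not p), u
2. not (Box (Box (p and not p) implies (not q and q)) implies (Box Box (p and not p) implies Box (not q and q))), u
3. p, u
4. Box (Box (p and not p) implies (not q and q)), u
5. not (Box Box (p and not p) implies Box (not q and q)), u
6. Box Box (p and not p), u
7. not Box (not q and q), u
8. Box (p and not p) implies (not q and q), u
9. Box (p and not p), u
10. p and not p, u
11. not p, u
Accessibility: uRu
Branch closes: p and not p both at u.
Every branch of the negation's tableau closes; the branch above is one of them.

Valid in B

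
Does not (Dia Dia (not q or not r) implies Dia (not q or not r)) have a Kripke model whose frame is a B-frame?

Yes, satisfiable

1. not (Dia Dia (not q or not r) implies Dia (not q or not r)), w0
2. Dia Dia (not q or not r), w0   [neg-implies-rule on 1]
3. not Dia (not q or not r), w0   [neg-implies-rule on 1]
4. not (not q or not r), w0   [neg-Dia-rule on 3 via w0Rw0]
5. q, w0   [neg-or-rule on 4]
6. r, w0   [neg-or-rule on 4]
7. Dia (not q or not r), w1   [Dia-rule on 2: fresh world w1, w0Rw1]
8. not (not q or not r), w1   [neg-Dia-rule on 3 via w0Rw1]
9. q, w1   [neg-or-rule on 8]
10. r, w1   [neg-or-rule on 8]
11. not q or not r, w2   [Dia-rule on 7: fresh world w2, w1Rw2]
12. not r, w2   [or-rule on 11 (branches; this branch)]
Accessibility: w0Rw0, w0Rw1, w1Rw0, w1Rw1, w1Rw2, w2Rw1, w2Rw2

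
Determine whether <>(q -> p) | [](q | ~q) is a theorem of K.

Tableau for the negation ~(<>(q -> p) | [](q | ~q)):
1. ~(<>(q -> p) | [](q | ~q)), w0
2. ~<>(q -> p), w0
3. ~[](q | ~q), w0
4. ~(q | ~q), w1
5. ~q, w1
6. q, w1
Accessibility: w0Rw1
Branch closes: q and ~q both at w1.
Every branch of the negation's tableau closes; the branch above is one of them.

Yes, valid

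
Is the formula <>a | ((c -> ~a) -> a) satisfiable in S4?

1. <>a | ((c -> ~a) -> a), u
2. (c -> ~a) -> a, u
3. a, u
Accessibility: uRu

Yes, satisfiable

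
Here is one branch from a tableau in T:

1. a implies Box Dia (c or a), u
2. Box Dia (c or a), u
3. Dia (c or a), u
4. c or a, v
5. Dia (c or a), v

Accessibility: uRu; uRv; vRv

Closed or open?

No atom appears with both signs at the same world.

No, open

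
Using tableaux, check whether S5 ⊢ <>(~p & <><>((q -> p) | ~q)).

Invalid (countermodel exists)

Tableau for the negation ~<>(~p & <><>((q -> p) | ~q)):
1. ~<>(~p & <><>((q -> p) | ~q)), u
2. ~(~p & <><>((q -> p) | ~q)), u   [~<>-rule on 1 via uRu]
3. ~<><>((q -> p) | ~q), u   [~&-rule on 2 (branches; this branch)]
4. ~<>((q -> p) | ~q), u   [~<>-rule on 3 via uRu]
5. ~((q -> p) | ~q), u   [~<>-rule on 4 via uRu]
6. ~(q -> p), u   [~|-rule on 5]
7. q, u   [~|-rule on 5]
8. ~p, u   [~->-rule on 6]
Accessibility: uRu
The negation has an open branch (countermodel exists).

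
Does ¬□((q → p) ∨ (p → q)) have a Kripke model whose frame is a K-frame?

1. ¬□((q → p) ∨ (p → q)), w0
2. ¬((q → p) ∨ (p → q)), w1
3. ¬(q → p), w1
4. ¬(p → q), w1
5. q, w1
6. ¬p, w1
7. p, w1
8. ¬q, w1
Accessibility: w0Rw1
Branch closes: p and ¬p both at w1.
(One branch shown.) All branches close.

Unsatisfiable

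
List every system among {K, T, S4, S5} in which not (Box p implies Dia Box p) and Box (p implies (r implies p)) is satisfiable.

T-tableau for the formula:
1. not (Box p implies Dia Box p) and Box (p implies (r implies p)), u
2. not (Box p implies Dia Box p), u
3. Box (p implies (r implies p)), u
4. Box p, u
5. not Dia Box p, u
6. p implies (r implies p), u
7. p, u
8. not Box p, u
9. r implies p, u
10. not p, v
11. p implies (r implies p), v
12. p, v
Accessibility: uRu, uRv, vRv
Branch closes: p and not p both at v.
Every branch closes (one shown): unsatisfiable in T, hence also in S4, S5 (every S4/S5-frame is a T-frame).
K-tableau for the formula:
1. not (Box p implies Dia Box p) and Box (p implies (r implies p)), u
2. not (Box p implies Dia Box p), u
3. Box (p implies (r implies p)), u
4. Box p, u
5. not Dia Box p, u
Complete open branch: satisfiable in K.

K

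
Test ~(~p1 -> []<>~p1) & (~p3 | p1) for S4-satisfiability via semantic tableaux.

Yes, satisfiable

1. ~(~p1 -> []<>~p1) & (~p3 | p1), w0
2. ~(~p1 -> []<>~p1), w0
3. ~p3 | p1, w0
4. ~p1, w0
5. ~[]<>~p1, w0
6. ~p3, w0
7. ~<>~p1, w1
8. p1, w1
Accessibility: w0Rw0, w0Rw1, w1Rw1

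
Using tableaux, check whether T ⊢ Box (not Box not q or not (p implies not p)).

Not valid

Tableau for the negation not Box (not Box not q or not (p implies not p)):
1. not Box (not Box not q or not (p implies not p)), 0
2. not (not Box not q or not (p implies not p)), 1
3. Box not q, 1
4. p implies not p, 1
5. not q, 1
6. not p, 1
Accessibility: 0R0, 0R1, 1R1
The negation has an open branch (countermodel exists).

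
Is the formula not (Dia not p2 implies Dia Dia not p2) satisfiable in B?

1. not (Dia not p2 implies Dia Dia not p2), w0
2. Dia not p2, w0   [neg-implies-rule on 1]
3. not Dia Dia not p2, w0   [neg-implies-rule on 1]
4. not Dia not p2, w0   [neg-Dia-rule on 3 via w0Rw0]
5. p2, w0   [neg-Dia-rule on 4 via w0Rw0]
6. not p2, w1   [Dia-rule on 2: fresh world w1, w0Rw1]
7. not Dia not p2, w1   [neg-Dia-rule on 3 via w0Rw1]
8. p2, w1   [neg-Dia-rule on 4 via w0Rw1]
Accessibility: w0Rw0, w0Rw1, w1Rw0, w1Rw1
Branch closes: p2 and not p2 both at w1.
All branches of the tableau close; one closing branch shown above.

Unsatisfiable (every branch closes)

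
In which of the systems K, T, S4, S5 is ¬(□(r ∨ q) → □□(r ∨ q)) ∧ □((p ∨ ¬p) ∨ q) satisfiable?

S4-tableau for the formula:
1. ¬(□(r ∨ q) → □□(r ∨ q)) ∧ □((p ∨ ¬p) ∨ q), u
2. ¬(□(r ∨ q) → □□(r ∨ q)), u   [∧-rule on 1]
3. □((p ∨ ¬p) ∨ q), u   [∧-rule on 1]
4. □(r ∨ q), u   [¬→-rule on 2]
5. ¬□□(r ∨ q), u   [¬→-rule on 2]
6. (p ∨ ¬p) ∨ q, u   [□-rule on 3 via uRu]
7. r ∨ q, u   [□-rule on 4 via uRu]
8. p ∨ ¬p, u   [∨-rule on 6 (branches; this branch)]
9. q, u   [∨-rule on 7 (branches; this branch)]
10. ¬p, u   [∨-rule on 8 (branches; this branch)]
11. ¬□(r ∨ q), v   [¬□-rule on 5: fresh world v, uRv]
12. (p ∨ ¬p) ∨ q, v   [□-rule on 3 via uRv]
13. r ∨ q, v   [□-rule on 4 via uRv]
14. p ∨ ¬p, v   [∨-rule on 12 (branches; this branch)]
15. q, v   [∨-rule on 13 (branches; this branch)]
16. ¬p, v   [∨-rule on 14 (branches; this branch)]
17. ¬(r ∨ q), w   [¬□-rule on 11: fresh world w, vRw]
18. ¬r, w   [¬∨-rule on 17]
19. ¬q, w   [¬∨-rule on 17]
20. (p ∨ ¬p) ∨ q, w   [□-rule on 3 via uRw]
21. r ∨ q, w   [□-rule on 4 via uRw]
22. p ∨ ¬p, w   [∨-rule on 20 (branches; this branch)]
23. q, w   [∨-rule on 21 (branches; this branch)]
Accessibility: uRu, uRv, uRw, vRv, vRw, wRw
Branch closes: q and ¬q both at w.
Every branch closes (one shown): unsatisfiable in S4, hence also in S5 (every S5-frame is an S4-frame).
T-tableau for the formula:
1. ¬(□(r ∨ q) → □□(r ∨ q)) ∧ □((p ∨ ¬p) ∨ q), u
2. ¬(□(r ∨ q) → □□(r ∨ q)), u   [∧-rule on 1]
3. □((p ∨ ¬p) ∨ q), u   [∧-rule on 1]
4. □(r ∨ q), u   [¬→-rule on 2]
5. ¬□□(r ∨ q), u   [¬→-rule on 2]
6. (p ∨ ¬p) ∨ q, u   [□-rule on 3 via uRu]
7. r ∨ q, u   [□-rule on 4 via uRu]
8. q, u   [∨-rule on 6 (branches; this branch)]
9. ¬□(r ∨ q), v   [¬□-rule on 5: fresh world v, uRv]
10. (p ∨ ¬p) ∨ q, v   [□-rule on 3 via uRv]
11. r ∨ q, v   [□-rule on 4 via uRv]
12. q, v   [∨-rule on 10 (branches; this branch)]
13. ¬(r ∨ q), w   [¬□-rule on 9: fresh world w, vRw]
14. ¬r, w   [¬∨-rule on 13]
15. ¬q, w   [¬∨-rule on 13]
Accessibility: uRu, uRv, vRv, vRw, wRw
Complete open branch: satisfiable in T, hence also in K (this T-model is also a K-model).

K, T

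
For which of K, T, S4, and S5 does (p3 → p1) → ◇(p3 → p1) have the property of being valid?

T-tableau for the negation ¬((p3 → p1) → ◇(p3 → p1)):
1. ¬((p3 → p1) → ◇(p3 → p1)), u
2. p3 → p1, u
3. ¬◇(p3 → p1), u
4. ¬(p3 → p1), u
5. p3, u
6. ¬p1, u
7. p1, u
Accessibility: uRu
Branch closes: p1 and ¬p1 both at u.
Every branch closes (one shown): valid in T, hence also in S4, S5 (every theorem of T is a theorem of S4 and S5).
K-tableau for the negation ¬((p3 → p1) → ◇(p3 → p1)):
1. ¬((p3 → p1) → ◇(p3 → p1)), u
2. p3 → p1, u
3. ¬◇(p3 → p1), u
4. p1, u
Complete open branch: countermodel on a K-frame, so not valid in K.

T, S4, S5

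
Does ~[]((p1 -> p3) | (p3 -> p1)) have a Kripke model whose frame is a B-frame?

Unsatisfiable

1. ~[]((p1 -> p3) | (p3 -> p1)), u
2. ~((p1 -> p3) | (p3 -> p1)), v
3. ~(p1 -> p3), v
4. ~(p3 -> p1), v
5. p1, v
6. ~p3, v
7. p3, v
8. ~p1, v
Accessibility: uRu, uRv, vRu, vRv
Branch closes: p3 and ~p3 both at v.
Every branch closes; the branch above is one of them.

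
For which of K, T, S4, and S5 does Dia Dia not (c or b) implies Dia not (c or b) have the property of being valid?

T-tableau for the negation not (Dia Dia not (c or b) implies Dia not (c or b)):
1. not (Dia Dia not (c or b) implies Dia not (c or b)), u
2. Dia Dia not (c or b), u
3. not Dia not (c or b), u
4. c or b, u
5. b, u
6. Dia not (c or b), v
7. c or b, v
8. b, v
9. not (c or b), w
10. not c, w
11. not b, w
Accessibility: uRu, uRv, vRv, vRw, wRw
Complete open branch: countermodel on a T-frame, so not valid in T, nor in K (the same frame is also a K-frame).
S4-tableau for the negation not (Dia Dia not (c or b) implies Dia not (c or b)):
1. not (Dia Dia not (c or b) implies Dia not (c or b)), u
2. Dia Dia not (c or b), u
3. not Dia not (c or b), u
4. c or b, u
5. b, u
6. Dia not (c or b), v
7. c or b, v
8. b, v
9. not (c or b), w
10. not c, w
11. not b, w
12. c or b, w
13. b, w
Accessibility: uRu, uRv, uRw, vRv, vRw, wRw
Branch closes: b and not b both at w.
Every branch closes (one shown): valid in S4, hence also in S5 (every theorem of S4 is a theorem of S5).

S4, S5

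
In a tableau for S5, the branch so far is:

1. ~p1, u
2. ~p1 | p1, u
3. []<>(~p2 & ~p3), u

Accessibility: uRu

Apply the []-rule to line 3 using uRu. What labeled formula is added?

<>(~p2 & ~p3), u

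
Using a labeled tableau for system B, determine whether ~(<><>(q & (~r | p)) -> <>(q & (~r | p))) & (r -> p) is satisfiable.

Satisfiable (open branch found)

1. ~(<><>(q & (~r | p)) -> <>(q & (~r | p))) & (r -> p), 0
2. ~(<><>(q & (~r | p)) -> <>(q & (~r | p))), 0   [&-rule on 1]
3. r -> p, 0   [&-rule on 1]
4. <><>(q & (~r | p)), 0   [~->-rule on 2]
5. ~<>(q & (~r | p)), 0   [~->-rule on 2]
6. ~(q & (~r | p)), 0   [~<>-rule on 5 via 0R0]
7. p, 0   [->-rule on 3 (branches; this branch)]
8. ~q, 0   [~&-rule on 6 (branches; this branch)]
9. <>(q & (~r | p)), 1   [<>-rule on 4: fresh world 1, 0R1]
10. ~(q & (~r | p)), 1   [~<>-rule on 5 via 0R1]
11. ~(~r | p), 1   [~&-rule on 10 (branches; this branch)]
12. r, 1   [~|-rule on 11]
13. ~p, 1   [~|-rule on 11]
14. q & (~r | p), 2   [<>-rule on 9: fresh world 2, 1R2]
15. q, 2   [&-rule on 14]
16. ~r | p, 2   [&-rule on 14]
17. p, 2   [|-rule on 16 (branches; this branch)]
Accessibility: 0R0, 0R1, 1R0, 1R1, 1R2, 2R1, 2R2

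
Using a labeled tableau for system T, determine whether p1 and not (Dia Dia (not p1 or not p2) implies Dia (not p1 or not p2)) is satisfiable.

1. p1 and not (Dia Dia (not p1 or not p2) implies Dia (not p1 or not p2)), u
2. p1, u
3. not (Dia Dia (not p1 or not p2) implies Dia (not p1 or not p2)), u
4. Dia Dia (not p1 or not p2), u
5. not Dia (not p1 or not p2), u
6. not (not p1 or not p2), u
7. p2, u
8. Dia (not p1 or not p2), v
9. not (not p1 or not p2), v
10. p1, v
11. p2, v
12. not p1 or not p2, w
13. not p2, w
Accessibility: uRu, uRv, vRv, vRw, wRw

Satisfiable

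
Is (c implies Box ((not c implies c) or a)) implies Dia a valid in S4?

Invalid (countermodel exists)

Tableau for the negation not ((c implies Box ((not c implies c) or a)) implies Dia a):
1. not ((c implies Box ((not c implies c) or a)) implies Dia a), w0
2. c implies Box ((not c implies c) or a), w0   [neg-implies-rule on 1]
3. not Dia a, w0   [neg-implies-rule on 1]
4. not a, w0   [neg-Dia-rule on 3 via w0Rw0]
5. Box ((not c implies c) or a), w0   [implies-rule on 2 (branches; this branch)]
6. (not c implies c) or a, w0   [Box-rule on 5 via w0Rw0]
7. not c implies c, w0   [or-rule on 6 (branches; this branch)]
8. c, w0   [implies-rule on 7 (branches; this branch)]
Accessibility: w0Rw0
The negation has an open branch (countermodel exists).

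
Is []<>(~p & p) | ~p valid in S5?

Invalid (countermodel exists)

Tableau for the negation ~([]<>(~p & p) | ~p):
1. ~([]<>(~p & p) | ~p), w0
2. ~[]<>(~p & p), w0   [~|-rule on 1]
3. p, w0   [~|-rule on 1]
4. ~<>(~p & p), w1   [~[]-rule on 2: fresh world w1, w0Rw1]
5. ~(~p & p), w0   [~<>-rule on 4 via w1Rw0]
6. ~(~p & p), w1   [~<>-rule on 4 via w1Rw1]
7. ~p, w1   [~&-rule on 6 (branches; this branch)]
Accessibility: w0Rw0, w0Rw1, w1Rw0, w1Rw1
The negation has an open branch (countermodel exists).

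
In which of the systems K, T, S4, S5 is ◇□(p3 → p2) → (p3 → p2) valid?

S5

S5-tableau for the negation ¬(◇□(p3 → p2) → (p3 → p2)):
1. ¬(◇□(p3 → p2) → (p3 → p2)), 0
2. ◇□(p3 → p2), 0
3. ¬(p3 → p2), 0
4. p3, 0
5. ¬p2, 0
6. □(p3 → p2), 1
7. p3 → p2, 0
8. p3 → p2, 1
9. p2, 0
Accessibility: 0R0, 0R1, 1R0, 1R1
Branch closes: p2 and ¬p2 both at 0.
Every branch closes (one shown): valid in S5.
S4-tableau for the negation ¬(◇□(p3 → p2) → (p3 → p2)):
1. ¬(◇□(p3 → p2) → (p3 → p2)), 0
2. ◇□(p3 → p2), 0
3. ¬(p3 → p2), 0
4. p3, 0
5. ¬p2, 0
6. □(p3 → p2), 1
7. p3 → p2, 1
8. p2, 1
Accessibility: 0R0, 0R1, 1R1
Complete open branch: countermodel on an S4-frame, so not valid in S4, nor in K, T (the same frame is also a K-frame and a T-frame).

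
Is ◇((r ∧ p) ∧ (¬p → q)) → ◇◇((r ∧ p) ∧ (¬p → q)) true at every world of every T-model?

Tableau for the negation ¬(◇((r ∧ p) ∧ (¬p → q)) → ◇◇((r ∧ p) ∧ (¬p → q))):
1. ¬(◇((r ∧ p) ∧ (¬p → q)) → ◇◇((r ∧ p) ∧ (¬p → q))), 0
2. ◇((r ∧ p) ∧ (¬p → q)), 0   [¬→-rule on 1]
3. ¬◇◇((r ∧ p) ∧ (¬p → q)), 0   [¬→-rule on 1]
4. ¬◇((r ∧ p) ∧ (¬p → q)), 0   [¬◇-rule on 3 via 0R0]
5. ¬((r ∧ p) ∧ (¬p → q)), 0   [¬◇-rule on 4 via 0R0]
6. ¬(¬p → q), 0   [¬∧-rule on 5 (branches; this branch)]
7. ¬p, 0   [¬→-rule on 6]
8. ¬q, 0   [¬→-rule on 6]
9. (r ∧ p) ∧ (¬p → q), 1   [◇-rule on 2: fresh world 1, 0R1]
10. r ∧ p, 1   [∧-rule on 9]
11. ¬p → q, 1   [∧-rule on 9]
12. r, 1   [∧-rule on 10]
13. p, 1   [∧-rule on 10]
14. ¬◇((r ∧ p) ∧ (¬p → q)), 1   [¬◇-rule on 3 via 0R1]
15. ¬((r ∧ p) ∧ (¬p → q)), 1   [¬◇-rule on 4 via 0R1]
16. q, 1   [→-rule on 11 (branches; this branch)]
17. ¬(¬p → q), 1   [¬∧-rule on 15 (branches; this branch)]
18. ¬p, 1   [¬→-rule on 17]
19. ¬q, 1   [¬→-rule on 17]
Accessibility: 0R0, 0R1, 1R1
Branch closes: p and ¬p both at 1.
All branches of the negation close; one closing branch shown above.

Valid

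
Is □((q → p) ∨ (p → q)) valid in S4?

Tableau for the negation ¬□((q → p) ∨ (p → q)):
1. ¬□((q → p) ∨ (p → q)), 0
2. ¬((q → p) ∨ (p → q)), 1   [¬□-rule on 1: fresh world 1, 0R1]
3. ¬(q → p), 1   [¬∨-rule on 2]
4. ¬(p → q), 1   [¬∨-rule on 2]
5. q, 1   [¬→-rule on 3]
6. ¬p, 1   [¬→-rule on 3]
7. p, 1   [¬→-rule on 4]
8. ¬q, 1   [¬→-rule on 4]
Accessibility: 0R0, 0R1, 1R1
Branch closes: p and ¬p both at 1.
Every branch of the negation's tableau closes; the branch above is one of them.

Valid in S4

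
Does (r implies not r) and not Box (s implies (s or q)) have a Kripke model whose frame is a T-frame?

Unsatisfiable

1. (r implies not r) and not Box (s implies (s or q)), u
2. r implies not r, u
3. not Box (s implies (s or q)), u
4. not r, u
5. not (s implies (s or q)), v
6. s, v
7. not (s or q), v
8. not s, v
9. not q, v
Accessibility: uRu, uRv, vRv
Branch closes: s and not s both at v.
All branches of the tableau close; one closing branch shown above.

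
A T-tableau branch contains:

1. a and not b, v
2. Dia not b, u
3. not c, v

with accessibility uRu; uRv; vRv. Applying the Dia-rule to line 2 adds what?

a fresh world w with uRw, and not b at w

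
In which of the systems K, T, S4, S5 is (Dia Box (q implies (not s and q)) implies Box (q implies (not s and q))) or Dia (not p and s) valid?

S4-tableau for the negation not ((Dia Box (q implies (not s and q)) implies Box (q implies (not s and q))) or Dia (not p and s)):
1. not ((Dia Box (q implies (not s and q)) implies Box (q implies (not s and q))) or Dia (not p and s)), u
2. not (Dia Box (q implies (not s and q)) implies Box (q implies (not s and q))), u
3. not Dia (not p and s), u
4. Dia Box (q implies (not s and q)), u
5. not Box (q implies (not s and q)), u
6. not (not p and s), u
7. not s, u
8. Box (q implies (not s and q)), v
9. not (not p and s), v
10. q implies (not s and q), v
11. not s, v
12. not s and q, v
13. q, v
14. not (q implies (not s and q)), w
15. q, w
16. not (not s and q), w
17. not (not p and s), w
18. s, w
19. p, w
Accessibility: uRu, uRv, uRw, vRv, wRw
Complete open branch: countermodel on an S4-frame, so not valid in S4, nor in K, T (the same frame is also a K-frame and a T-frame).
S5-tableau for the negation not ((Dia Box (q implies (not s and q)) implies Box (q implies (not s and q))) or Dia (not p and s)):
1. not ((Dia Box (q implies (not s and q)) implies Box (q implies (not s and q))) or Dia (not p and s)), u
2. not (Dia Box (q implies (not s and q)) implies Box (q implies (not s and q))), u
3. not Dia (not p and s), u
4. Dia Box (q implies (not s and q)), u
5. not Box (q implies (not s and q)), u
6. not (not p and s), u
7. not s, u
8. Box (q implies (not s and q)), v
9. not (not p and s), v
10. q implies (not s and q), u
11. q implies (not s and q), v
12. not s, v
13. not s and q, u
14. q, u
15. not s and q, v
16. q, v
17. not (q implies (not s and q)), w
18. q, w
19. not (not s and q), w
20. not (not p and s), w
21. q implies (not s and q), w
22. s, w
23. p, w
24. not s and q, w
25. not s, w
Accessibility: uRu, uRv, uRw, vRu, vRv, vRw, wRu, wRv, wRw
Branch closes: s and not s both at w.
Every branch closes (one shown): valid in S5.

S5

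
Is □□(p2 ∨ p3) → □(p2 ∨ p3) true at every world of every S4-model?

Valid

Tableau for the negation ¬(□□(p2 ∨ p3) → □(p2 ∨ p3)):
1. ¬(□□(p2 ∨ p3) → □(p2 ∨ p3)), 0
2. □□(p2 ∨ p3), 0   [¬→-rule on 1]
3. ¬□(p2 ∨ p3), 0   [¬→-rule on 1]
4. □(p2 ∨ p3), 0   [□-rule on 2 via 0R0]
5. p2 ∨ p3, 0   [□-rule on 4 via 0R0]
6. p3, 0   [∨-rule on 5 (branches; this branch)]
7. ¬(p2 ∨ p3), 1   [¬□-rule on 3: fresh world 1, 0R1]
8. ¬p2, 1   [¬∨-rule on 7]
9. ¬p3, 1   [¬∨-rule on 7]
10. □(p2 ∨ p3), 1   [□-rule on 2 via 0R1]
11. p2 ∨ p3, 1   [□-rule on 4 via 0R1]
12. p3, 1   [∨-rule on 11 (branches; this branch)]
Accessibility: 0R0, 0R1, 1R1
Branch closes: p3 and ¬p3 both at 1.
Every branch of the negation's tableau closes; the branch above is one of them.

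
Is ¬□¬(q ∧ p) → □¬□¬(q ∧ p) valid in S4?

No, not valid

Tableau for the negation ¬(¬□¬(q ∧ p) → □¬□¬(q ∧ p)):
1. ¬(¬□¬(q ∧ p) → □¬□¬(q ∧ p)), u
2. ¬□¬(q ∧ p), u   [¬→-rule on 1]
3. ¬□¬□¬(q ∧ p), u   [¬→-rule on 1]
4. q ∧ p, v   [¬□-rule on 2: fresh world v, uRv]
5. q, v   [∧-rule on 4]
6. p, v   [∧-rule on 4]
7. □¬(q ∧ p), w   [¬□-rule on 3: fresh world w, uRw]
8. ¬(q ∧ p), w   [□-rule on 7 via wRw]
9. ¬p, w   [¬∧-rule on 8 (branches; this branch)]
Accessibility: uRu, uRv, uRw, vRv, wRw
The negation has an open branch (countermodel exists).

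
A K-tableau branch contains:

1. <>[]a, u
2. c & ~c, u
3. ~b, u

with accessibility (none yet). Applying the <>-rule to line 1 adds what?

a fresh world v with uRv, and []a at v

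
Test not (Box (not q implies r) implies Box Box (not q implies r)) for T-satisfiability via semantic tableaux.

Satisfiable

1. not (Box (not q implies r) implies Box Box (not q implies r)), w0
2. Box (not q implies r), w0   [neg-implies-rule on 1]
3. not Box Box (not q implies r), w0   [neg-implies-rule on 1]
4. not q implies r, w0   [Box-rule on 2 via w0Rw0]
5. r, w0   [implies-rule on 4 (branches; this branch)]
6. not Box (not q implies r), w1   [neg-Box-rule on 3: fresh world w1, w0Rw1]
7. not q implies r, w1   [Box-rule on 2 via w0Rw1]
8. r, w1   [implies-rule on 7 (branches; this branch)]
9. not (not q implies r), w2   [neg-Box-rule on 6: fresh world w2, w1Rw2]
10. not q, w2   [neg-implies-rule on 9]
11. not r, w2   [neg-implies-rule on 9]
Accessibility: w0Rw0, w0Rw1, w1Rw1, w1Rw2, w2Rw2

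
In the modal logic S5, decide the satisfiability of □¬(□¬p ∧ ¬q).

1. □¬(□¬p ∧ ¬q), 0
2. ¬(□¬p ∧ ¬q), 0   [□-rule on 1 via 0R0]
3. q, 0   [¬∧-rule on 2 (branches; this branch)]
Accessibility: 0R0

Satisfiable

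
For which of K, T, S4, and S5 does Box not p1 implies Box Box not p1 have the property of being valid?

S4, S5

T-tableau for the negation not (Box not p1 implies Box Box not p1):
1. not (Box not p1 implies Box Box not p1), w0
2. Box not p1, w0   [neg-implies-rule on 1]
3. not Box Box not p1, w0   [neg-implies-rule on 1]
4. not p1, w0   [Box-rule on 2 via w0Rw0]
5. not Box not p1, w1   [neg-Box-rule on 3: fresh world w1, w0Rw1]
6. not p1, w1   [Box-rule on 2 via w0Rw1]
7. p1, w2   [neg-Box-rule on 5: fresh world w2, w1Rw2]
Accessibility: w0Rw0, w0Rw1, w1Rw1, w1Rw2, w2Rw2
Complete open branch: countermodel on a T-frame, so not valid in T, nor in K (the same frame is also a K-frame).
S4-tableau for the negation not (Box not p1 implies Box Box not p1):
1. not (Box not p1 implies Box Box not p1), w0
2. Box not p1, w0   [neg-implies-rule on 1]
3. not Box Box not p1, w0   [neg-implies-rule on 1]
4. not p1, w0   [Box-rule on 2 via w0Rw0]
5. not Box not p1, w1   [neg-Box-rule on 3: fresh world w1, w0Rw1]
6. not p1, w1   [Box-rule on 2 via w0Rw1]
7. p1, w2   [neg-Box-rule on 5: fresh world w2, w1Rw2]
8. not p1, w2   [Box-rule on 2 via w0Rw2]
Accessibility: w0Rw0, w0Rw1, w0Rw2, w1Rw1, w1Rw2, w2Rw2
Branch closes: p1 and not p1 both at w2.
Every branch closes (one shown): valid in S4, hence also in S5 (every theorem of S4 is a theorem of S5).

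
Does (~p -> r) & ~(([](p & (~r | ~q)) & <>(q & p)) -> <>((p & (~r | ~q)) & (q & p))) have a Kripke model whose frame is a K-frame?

Unsatisfiable

1. (~p -> r) & ~(([](p & (~r | ~q)) & <>(q & p)) -> <>((p & (~r | ~q)) & (q & p))), u
2. ~p -> r, u
3. ~(([](p & (~r | ~q)) & <>(q & p)) -> <>((p & (~r | ~q)) & (q & p))), u
4. [](p & (~r | ~q)) & <>(q & p), u
5. ~<>((p & (~r | ~q)) & (q & p)), u
6. [](p & (~r | ~q)), u
7. <>(q & p), u
8. r, u
9. q & p, v
10. q, v
11. p, v
12. ~((p & (~r | ~q)) & (q & p)), v
13. p & (~r | ~q), v
14. ~r | ~q, v
15. ~(p & (~r | ~q)), v
16. ~r, v
17. ~(~r | ~q), v
18. r, v
Accessibility: uRv
Branch closes: r and ~r both at v.
(One branch shown.) All branches close.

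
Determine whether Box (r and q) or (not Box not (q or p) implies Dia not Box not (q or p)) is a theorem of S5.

Yes, valid

Tableau for the negation not (Box (r and q) or (not Box not (q or p) implies Dia not Box not (q or p))):
1. not (Box (r and q) or (not Box not (q or p) implies Dia not Box not (q or p))), 0
2. not Box (r and q), 0   [neg-or-rule on 1]
3. not (not Box not (q or p) implies Dia not Box not (q or p)), 0   [neg-or-rule on 1]
4. not Box not (q or p), 0   [neg-implies-rule on 3]
5. not Dia not Box not (q or p), 0   [neg-implies-rule on 3]
6. Box not (q or p), 0   [neg-Dia-rule on 5 via 0R0]
7. not (q or p), 0   [Box-rule on 6 via 0R0]
8. not q, 0   [neg-or-rule on 7]
9. not p, 0   [neg-or-rule on 7]
10. not (r and q), 1   [neg-Box-rule on 2: fresh world 1, 0R1]
11. Box not (q or p), 1   [neg-Dia-rule on 5 via 0R1]
12. not (q or p), 1   [Box-rule on 6 via 0R1]
13. not q, 1   [neg-or-rule on 12]
14. not p, 1   [neg-or-rule on 12]
15. q or p, 2   [neg-Box-rule on 4: fresh world 2, 0R2]
16. Box not (q or p), 2   [neg-Dia-rule on 5 via 0R2]
17. not (q or p), 2   [Box-rule on 6 via 0R2]
18. not q, 2   [neg-or-rule on 17]
19. not p, 2   [neg-or-rule on 17]
20. p, 2   [or-rule on 15 (branches; this branch)]
Accessibility: 0R0, 0R1, 0R2, 1R0, 1R1, 1R2, 2R0, 2R1, 2R2
Branch closes: p and not p both at 2.
All branches of the negation close; one closing branch shown above.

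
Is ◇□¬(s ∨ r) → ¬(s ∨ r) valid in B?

Yes, valid

Tableau for the negation ¬(◇□¬(s ∨ r) → ¬(s ∨ r)):
1. ¬(◇□¬(s ∨ r) → ¬(s ∨ r)), u
2. ◇□¬(s ∨ r), u
3. s ∨ r, u
4. r, u
5. □¬(s ∨ r), v
6. ¬(s ∨ r), u
7. ¬s, u
8. ¬r, u
Accessibility: uRu, uRv, vRu, vRv
Branch closes: r and ¬r both at u.
All branches of the negation close; one closing branch shown above.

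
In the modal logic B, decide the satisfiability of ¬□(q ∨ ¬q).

1. ¬□(q ∨ ¬q), u
2. ¬(q ∨ ¬q), v   [¬□-rule on 1: fresh world v, uRv]
3. ¬q, v   [¬∨-rule on 2]
4. q, v   [¬∨-rule on 2]
Accessibility: uRu, uRv, vRu, vRv
Branch closes: q and ¬q both at v.
All branches of the tableau close; one closing branch shown above.

No, unsatisfiable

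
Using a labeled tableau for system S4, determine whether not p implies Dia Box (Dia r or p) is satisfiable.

Satisfiable

1. not p implies Dia Box (Dia r or p), u
2. Dia Box (Dia r or p), u   [implies-rule on 1 (branches; this branch)]
3. Box (Dia r or p), v   [Dia-rule on 2: fresh world v, uRv]
4. Dia r or p, v   [Box-rule on 3 via vRv]
5. p, v   [or-rule on 4 (branches; this branch)]
Accessibility: uRu, uRv, vRv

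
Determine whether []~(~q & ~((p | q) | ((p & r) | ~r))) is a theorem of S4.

Not valid

Tableau for the negation ~[]~(~q & ~((p | q) | ((p & r) | ~r))):
1. ~[]~(~q & ~((p | q) | ((p & r) | ~r))), 0
2. ~q & ~((p | q) | ((p & r) | ~r)), 1
3. ~q, 1
4. ~((p | q) | ((p & r) | ~r)), 1
5. ~(p | q), 1
6. ~((p & r) | ~r), 1
7. ~p, 1
8. ~(p & r), 1
9. r, 1
Accessibility: 0R0, 0R1, 1R1
The negation has an open branch (countermodel exists).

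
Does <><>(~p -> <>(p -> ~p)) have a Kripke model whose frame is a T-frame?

1. <><>(~p -> <>(p -> ~p)), 0
2. <>(~p -> <>(p -> ~p)), 1
3. ~p -> <>(p -> ~p), 2
4. <>(p -> ~p), 2
5. p -> ~p, 3
6. ~p, 3
Accessibility: 0R0, 0R1, 1R1, 1R2, 2R2, 2R3, 3R3

Yes, satisfiable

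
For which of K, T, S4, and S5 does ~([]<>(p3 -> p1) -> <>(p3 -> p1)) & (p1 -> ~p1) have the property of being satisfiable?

K-tableau for the formula:
1. ~([]<>(p3 -> p1) -> <>(p3 -> p1)) & (p1 -> ~p1), u
2. ~([]<>(p3 -> p1) -> <>(p3 -> p1)), u   [&-rule on 1]
3. p1 -> ~p1, u   [&-rule on 1]
4. []<>(p3 -> p1), u   [~->-rule on 2]
5. ~<>(p3 -> p1), u   [~->-rule on 2]
6. ~p1, u   [->-rule on 3 (branches; this branch)]
Complete open branch: satisfiable in K.
T-tableau for the formula:
1. ~([]<>(p3 -> p1) -> <>(p3 -> p1)) & (p1 -> ~p1), u
2. ~([]<>(p3 -> p1) -> <>(p3 -> p1)), u   [&-rule on 1]
3. p1 -> ~p1, u   [&-rule on 1]
4. []<>(p3 -> p1), u   [~->-rule on 2]
5. ~<>(p3 -> p1), u   [~->-rule on 2]
6. <>(p3 -> p1), u   [[]-rule on 4 via uRu]
7. ~(p3 -> p1), u   [~<>-rule on 5 via uRu]
8. p3, u   [~->-rule on 7]
9. ~p1, u   [~->-rule on 7]
10. p3 -> p1, v   [<>-rule on 6: fresh world v, uRv]
11. <>(p3 -> p1), v   [[]-rule on 4 via uRv]
12. ~(p3 -> p1), v   [~<>-rule on 5 via uRv]
13. p3, v   [~->-rule on 12]
14. ~p1, v   [~->-rule on 12]
15. p1, v   [->-rule on 10 (branches; this branch)]
Accessibility: uRu, uRv, vRv
Branch closes: p1 and ~p1 both at v.
Every branch closes (one shown): unsatisfiable in T, hence also in S4, S5 (every S4/S5-frame is a T-frame).

K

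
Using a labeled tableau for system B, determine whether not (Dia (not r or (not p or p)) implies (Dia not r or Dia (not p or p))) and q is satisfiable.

1. not (Dia (not r or (not p or p)) implies (Dia not r or Dia (not p or p))) and q, 0
2. not (Dia (not r or (not p or p)) implies (Dia not r or Dia (not p or p))), 0
3. q, 0
4. Dia (not r or (not p or p)), 0
5. not (Dia not r or Dia (not p or p)), 0
6. not Dia not r, 0
7. not Dia (not p or p), 0
8. r, 0
9. not (not p or p), 0
10. p, 0
11. not p, 0
Accessibility: 0R0
Branch closes: p and not p both at 0.
Every branch closes; the branch above is one of them.

Unsatisfiable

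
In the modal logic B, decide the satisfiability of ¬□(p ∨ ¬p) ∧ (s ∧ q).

1. ¬□(p ∨ ¬p) ∧ (s ∧ q), w0
2. ¬□(p ∨ ¬p), w0
3. s ∧ q, w0
4. s, w0
5. q, w0
6. ¬(p ∨ ¬p), w1
7. ¬p, w1
8. p, w1
Accessibility: w0Rw0, w0Rw1, w1Rw0, w1Rw1
Branch closes: p and ¬p both at w1.
Every branch closes; the branch above is one of them.

Unsatisfiable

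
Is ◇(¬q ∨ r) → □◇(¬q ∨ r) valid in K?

Tableau for the negation ¬(◇(¬q ∨ r) → □◇(¬q ∨ r)):
1. ¬(◇(¬q ∨ r) → □◇(¬q ∨ r)), u
2. ◇(¬q ∨ r), u   [¬→-rule on 1]
3. ¬□◇(¬q ∨ r), u   [¬→-rule on 1]
4. ¬q ∨ r, v   [◇-rule on 2: fresh world v, uRv]
5. r, v   [∨-rule on 4 (branches; this branch)]
6. ¬◇(¬q ∨ r), w   [¬□-rule on 3: fresh world w, uRw]
Accessibility: uRv, uRw
The negation has an open branch (countermodel exists).

No, not valid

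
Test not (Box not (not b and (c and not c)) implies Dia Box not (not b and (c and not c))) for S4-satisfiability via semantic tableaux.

Unsatisfiable

1. not (Box not (not b and (c and not c)) implies Dia Box not (not b and (c and not c))), w0
2. Box not (not b and (c and not c)), w0
3. not Dia Box not (not b and (c and not c)), w0
4. not (not b and (c and not c)), w0
5. not Box not (not b and (c and not c)), w0
6. not (c and not c), w0
7. c, w0
8. not b and (c and not c), w1
9. not b, w1
10. c and not c, w1
11. c, w1
12. not c, w1
Accessibility: w0Rw0, w0Rw1, w1Rw1
Branch closes: c and not c both at w1.
(One branch shown.) All branches close.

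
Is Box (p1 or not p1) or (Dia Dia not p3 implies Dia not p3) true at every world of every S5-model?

Yes, valid

Tableau for the negation not (Box (p1 or not p1) or (Dia Dia not p3 implies Dia not p3)):
1. not (Box (p1 or not p1) or (Dia Dia not p3 implies Dia not p3)), u
2. not Box (p1 or not p1), u   [neg-or-rule on 1]
3. not (Dia Dia not p3 implies Dia not p3), u   [neg-or-rule on 1]
4. Dia Dia not p3, u   [neg-implies-rule on 3]
5. not Dia not p3, u   [neg-implies-rule on 3]
6. p3, u   [neg-Dia-rule on 5 via uRu]
7. not (p1 or not p1), v   [neg-Box-rule on 2: fresh world v, uRv]
8. not p1, v   [neg-or-rule on 7]
9. p1, v   [neg-or-rule on 7]
Accessibility: uRu, uRv, vRu, vRv
Branch closes: p1 and not p1 both at v.
All branches of the negation close; one closing branch shown above.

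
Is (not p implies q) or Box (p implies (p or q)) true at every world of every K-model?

Yes, valid

Tableau for the negation not ((not p implies q) or Box (p implies (p or q))):
1. not ((not p implies q) or Box (p implies (p or q))), 0
2. not (not p implies q), 0   [neg-or-rule on 1]
3. not Box (p implies (p or q)), 0   [neg-or-rule on 1]
4. not p, 0   [neg-implies-rule on 2]
5. not q, 0   [neg-implies-rule on 2]
6. not (p implies (p or q)), 1   [neg-Box-rule on 3: fresh world 1, 0R1]
7. p, 1   [neg-implies-rule on 6]
8. not (p or q), 1   [neg-implies-rule on 6]
9. not p, 1   [neg-or-rule on 8]
10. not q, 1   [neg-or-rule on 8]
Accessibility: 0R1
Branch closes: p and not p both at 1.
Every branch of the negation's tableau closes; the branch above is one of them.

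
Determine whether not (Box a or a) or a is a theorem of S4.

Valid

Tableau for the negation not (not (Box a or a) or a):
1. not (not (Box a or a) or a), w0
2. Box a or a, w0
3. not a, w0
4. Box a, w0
5. a, w0
Accessibility: w0Rw0
Branch closes: a and not a both at w0.
Every branch of the negation's tableau closes; the branch above is one of them.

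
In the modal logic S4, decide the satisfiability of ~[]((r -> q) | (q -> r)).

No, unsatisfiable

1. ~[]((r -> q) | (q -> r)), u
2. ~((r -> q) | (q -> r)), v
3. ~(r -> q), v
4. ~(q -> r), v
5. r, v
6. ~q, v
7. q, v
8. ~r, v
Accessibility: uRu, uRv, vRv
Branch closes: q and ~q both at v.
Every branch closes; the branch above is one of them.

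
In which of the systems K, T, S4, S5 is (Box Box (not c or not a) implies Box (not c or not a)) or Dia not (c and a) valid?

T, S4, S5

T-tableau for the negation not ((Box Box (not c or not a) implies Box (not c or not a)) or Dia not (c and a)):
1. not ((Box Box (not c or not a) implies Box (not c or not a)) or Dia not (c and a)), u
2. not (Box Box (not c or not a) implies Box (not c or not a)), u
3. not Dia not (c and a), u
4. Box Box (not c or not a), u
5. not Box (not c or not a), u
6. c and a, u
7. c, u
8. a, u
9. Box (not c or not a), u
10. not c or not a, u
11. not a, u
Accessibility: uRu
Branch closes: a and not a both at u.
Every branch closes (one shown): valid in T, hence also in S4, S5 (every theorem of T is a theorem of S4 and S5).
K-tableau for the negation not ((Box Box (not c or not a) implies Box (not c or not a)) or Dia not (c and a)):
1. not ((Box Box (not c or not a) implies Box (not c or not a)) or Dia not (c and a)), u
2. not (Box Box (not c or not a) implies Box (not c or not a)), u
3. not Dia not (c and a), u
4. Box Box (not c or not a), u
5. not Box (not c or not a), u
6. not (not c or not a), v
7. c, v
8. a, v
9. c and a, v
10. Box (not c or not a), v
Accessibility: uRv
Complete open branch: countermodel on a K-frame, so not valid in K.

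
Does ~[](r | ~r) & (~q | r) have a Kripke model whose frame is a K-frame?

1. ~[](r | ~r) & (~q | r), 0
2. ~[](r | ~r), 0
3. ~q | r, 0
4. r, 0
5. ~(r | ~r), 1
6. ~r, 1
7. r, 1
Accessibility: 0R1
Branch closes: r and ~r both at 1.
Every branch closes; the branch above is one of them.

No, unsatisfiable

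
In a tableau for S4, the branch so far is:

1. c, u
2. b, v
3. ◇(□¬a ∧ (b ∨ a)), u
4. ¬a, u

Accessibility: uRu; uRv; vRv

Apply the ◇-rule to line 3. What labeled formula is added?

a fresh world w with uRw, and □¬a ∧ (b ∨ a) at w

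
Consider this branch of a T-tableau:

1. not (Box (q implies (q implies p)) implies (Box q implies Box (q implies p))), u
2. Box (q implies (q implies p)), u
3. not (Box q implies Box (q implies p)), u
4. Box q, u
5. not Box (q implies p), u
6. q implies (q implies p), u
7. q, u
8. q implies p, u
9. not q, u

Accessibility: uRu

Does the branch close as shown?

Yes, closed

Both q and not q appear at u.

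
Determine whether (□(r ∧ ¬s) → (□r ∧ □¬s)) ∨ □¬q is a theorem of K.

Tableau for the negation ¬((□(r ∧ ¬s) → (□r ∧ □¬s)) ∨ □¬q):
1. ¬((□(r ∧ ¬s) → (□r ∧ □¬s)) ∨ □¬q), 0
2. ¬(□(r ∧ ¬s) → (□r ∧ □¬s)), 0   [¬∨-rule on 1]
3. ¬□¬q, 0   [¬∨-rule on 1]
4. □(r ∧ ¬s), 0   [¬→-rule on 2]
5. ¬(□r ∧ □¬s), 0   [¬→-rule on 2]
6. ¬□¬s, 0   [¬∧-rule on 5 (branches; this branch)]
7. q, 1   [¬□-rule on 3: fresh world 1, 0R1]
8. r ∧ ¬s, 1   [□-rule on 4 via 0R1]
9. r, 1   [∧-rule on 8]
10. ¬s, 1   [∧-rule on 8]
11. s, 2   [¬□-rule on 6: fresh world 2, 0R2]
12. r ∧ ¬s, 2   [□-rule on 4 via 0R2]
13. r, 2   [∧-rule on 12]
14. ¬s, 2   [∧-rule on 12]
Accessibility: 0R1, 0R2
Branch closes: s and ¬s both at 2.
Every branch of the negation's tableau closes; the branch above is one of them.

Valid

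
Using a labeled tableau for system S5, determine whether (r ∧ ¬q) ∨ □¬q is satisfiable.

1. (r ∧ ¬q) ∨ □¬q, u
2. □¬q, u   [∨-rule on 1 (branches; this branch)]
3. ¬q, u   [□-rule on 2 via uRu]
Accessibility: uRu

Satisfiable (open branch found)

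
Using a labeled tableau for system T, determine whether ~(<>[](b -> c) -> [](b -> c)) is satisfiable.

Satisfiable

1. ~(<>[](b -> c) -> [](b -> c)), w0
2. <>[](b -> c), w0
3. ~[](b -> c), w0
4. [](b -> c), w1
5. b -> c, w1
6. c, w1
7. ~(b -> c), w2
8. b, w2
9. ~c, w2
Accessibility: w0Rw0, w0Rw1, w0Rw2, w1Rw1, w2Rw2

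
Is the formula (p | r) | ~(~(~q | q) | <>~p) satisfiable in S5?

1. (p | r) | ~(~(~q | q) | <>~p), 0
2. ~(~(~q | q) | <>~p), 0
3. ~q | q, 0
4. ~<>~p, 0
5. p, 0
6. q, 0
Accessibility: 0R0

Yes, satisfiable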